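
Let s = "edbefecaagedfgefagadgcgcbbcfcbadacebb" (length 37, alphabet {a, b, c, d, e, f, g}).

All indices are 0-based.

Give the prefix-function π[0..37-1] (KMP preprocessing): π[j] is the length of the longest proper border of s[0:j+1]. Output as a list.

π[0] = 0
j=1 s[j]='d': π[1]=0 (border '')
j=2 s[j]='b': π[2]=0 (border '')
j=3 s[j]='e': π[3]=1 (border 'e')
j=4 s[j]='f': k: 1→0; π[4]=0 (border '')
j=5 s[j]='e': π[5]=1 (border 'e')
j=6 s[j]='c': k: 1→0; π[6]=0 (border '')
j=7 s[j]='a': π[7]=0 (border '')
j=8 s[j]='a': π[8]=0 (border '')
j=9 s[j]='g': π[9]=0 (border '')
j=10 s[j]='e': π[10]=1 (border 'e')
j=11 s[j]='d': π[11]=2 (border 'ed')
j=12 s[j]='f': k: 2→0; π[12]=0 (border '')
j=13 s[j]='g': π[13]=0 (border '')
j=14 s[j]='e': π[14]=1 (border 'e')
j=15 s[j]='f': k: 1→0; π[15]=0 (border '')
j=16 s[j]='a': π[16]=0 (border '')
j=17 s[j]='g': π[17]=0 (border '')
j=18 s[j]='a': π[18]=0 (border '')
j=19 s[j]='d': π[19]=0 (border '')
j=20 s[j]='g': π[20]=0 (border '')
j=21 s[j]='c': π[21]=0 (border '')
j=22 s[j]='g': π[22]=0 (border '')
j=23 s[j]='c': π[23]=0 (border '')
j=24 s[j]='b': π[24]=0 (border '')
j=25 s[j]='b': π[25]=0 (border '')
j=26 s[j]='c': π[26]=0 (border '')
j=27 s[j]='f': π[27]=0 (border '')
j=28 s[j]='c': π[28]=0 (border '')
j=29 s[j]='b': π[29]=0 (border '')
j=30 s[j]='a': π[30]=0 (border '')
j=31 s[j]='d': π[31]=0 (border '')
j=32 s[j]='a': π[32]=0 (border '')
j=33 s[j]='c': π[33]=0 (border '')
j=34 s[j]='e': π[34]=1 (border 'e')
j=35 s[j]='b': k: 1→0; π[35]=0 (border '')
j=36 s[j]='b': π[36]=0 (border '')

[0, 0, 0, 1, 0, 1, 0, 0, 0, 0, 1, 2, 0, 0, 1, 0, 0, 0, 0, 0, 0, 0, 0, 0, 0, 0, 0, 0, 0, 0, 0, 0, 0, 0, 1, 0, 0]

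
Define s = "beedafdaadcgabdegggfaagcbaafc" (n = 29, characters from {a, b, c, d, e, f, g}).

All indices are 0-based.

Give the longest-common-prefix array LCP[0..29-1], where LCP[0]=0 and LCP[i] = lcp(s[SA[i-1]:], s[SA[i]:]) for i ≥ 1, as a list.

[0, 2, 2, 1, 1, 1, 2, 1, 0, 1, 1, 0, 1, 1, 0, 2, 1, 1, 0, 1, 1, 0, 1, 1, 0, 1, 1, 1, 2]

rank→(start, suffix):
  0 → (7, 'aadcgabdegggfaagcbaafc')
  1 → (25, 'aafc')
  2 → (20, 'aagcbaafc')
  3 → (12, 'abdegggfaagcbaafc')
  4 → (8, 'adcgabdegggfaagcbaafc')
  5 → (26, 'afc')
  6 → (4, 'afdaadcgabdegggfaagcbaafc')
  7 → (21, 'agcbaafc')
  8 → (24, 'baafc')
  9 → (13, 'bdegggfaagcbaafc')
  10 → (0, 'beedafdaadcgabdegggfaagcbaafc')
  11 → (28, 'c')
  12 → (23, 'cbaafc')
  13 → (10, 'cgabdegggfaagcbaafc')
  14 → (6, 'daadcgabdegggfaagcbaafc')
  15 → (3, 'dafdaadcgabdegggfaagcbaafc')
  16 → (9, 'dcgabdegggfaagcbaafc')
  17 → (14, 'degggfaagcbaafc')
  18 → (2, 'edafdaadcgabdegggfaagcbaafc')
  19 → (1, 'eedafdaadcgabdegggfaagcbaafc')
  20 → (15, 'egggfaagcbaafc')
  21 → (19, 'faagcbaafc')
  22 → (27, 'fc')
  23 → (5, 'fdaadcgabdegggfaagcbaafc')
  24 → (11, 'gabdegggfaagcbaafc')
  25 → (22, 'gcbaafc')
  26 → (18, 'gfaagcbaafc')
  27 → (17, 'ggfaagcbaafc')
  28 → (16, 'gggfaagcbaafc')

SA = [7, 25, 20, 12, 8, 26, 4, 21, 24, 13, 0, 28, 23, 10, 6, 3, 9, 14, 2, 1, 15, 19, 27, 5, 11, 22, 18, 17, 16]
rank  pair      lcp
   1  s[7:],s[25:]  2  'aa'
   2  s[25:],s[20:]  2  'aa'
   3  s[20:],s[12:]  1  'a'
   4  s[12:],s[8:]  1  'a'
   5  s[8:],s[26:]  1  'a'
   6  s[26:],s[4:]  2  'af'
   7  s[4:],s[21:]  1  'a'
   8  s[21:],s[24:]  0  ''
   9  s[24:],s[13:]  1  'b'
  10  s[13:],s[0:]  1  'b'
  11  s[0:],s[28:]  0  ''
  12  s[28:],s[23:]  1  'c'
  13  s[23:],s[10:]  1  'c'
  14  s[10:],s[6:]  0  ''
  15  s[6:],s[3:]  2  'da'
  16  s[3:],s[9:]  1  'd'
  17  s[9:],s[14:]  1  'd'
  18  s[14:],s[2:]  0  ''
  19  s[2:],s[1:]  1  'e'
  20  s[1:],s[15:]  1  'e'
  21  s[15:],s[19:]  0  ''
  22  s[19:],s[27:]  1  'f'
  23  s[27:],s[5:]  1  'f'
  24  s[5:],s[11:]  0  ''
  25  s[11:],s[22:]  1  'g'
  26  s[22:],s[18:]  1  'g'
  27  s[18:],s[17:]  1  'g'
  28  s[17:],s[16:]  2  'gg'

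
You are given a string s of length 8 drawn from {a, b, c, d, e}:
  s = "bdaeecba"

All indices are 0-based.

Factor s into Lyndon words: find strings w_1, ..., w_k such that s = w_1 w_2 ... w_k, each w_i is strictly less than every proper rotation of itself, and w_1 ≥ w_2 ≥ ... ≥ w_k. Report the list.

["bd", "aeecb", "a"]

emit factor 1: 'bd' (i=0, period=2)
emit factor 2: 'aeecb' (i=2, period=5)
emit factor 3: 'a' (i=7, period=1)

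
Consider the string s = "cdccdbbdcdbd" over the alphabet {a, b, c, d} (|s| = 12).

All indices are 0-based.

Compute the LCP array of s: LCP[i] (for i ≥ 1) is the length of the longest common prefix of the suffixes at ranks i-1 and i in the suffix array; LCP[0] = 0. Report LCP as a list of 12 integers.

[0, 1, 2, 0, 1, 3, 2, 0, 1, 2, 1, 2]

rank→(start, suffix):
  0 → (5, 'bbdcdbd')
  1 → (10, 'bd')
  2 → (6, 'bdcdbd')
  3 → (2, 'ccdbbdcdbd')
  4 → (3, 'cdbbdcdbd')
  5 → (8, 'cdbd')
  6 → (0, 'cdccdbbdcdbd')
  7 → (11, 'd')
  8 → (4, 'dbbdcdbd')
  9 → (9, 'dbd')
  10 → (1, 'dccdbbdcdbd')
  11 → (7, 'dcdbd')

SA = [5, 10, 6, 2, 3, 8, 0, 11, 4, 9, 1, 7]
[i] adj suffixes → lcp
  [1] 5/10 → 1 ('b')
  [2] 10/6 → 2 ('bd')
  [3] 6/2 → 0 ('')
  [4] 2/3 → 1 ('c')
  [5] 3/8 → 3 ('cdb')
  [6] 8/0 → 2 ('cd')
  [7] 0/11 → 0 ('')
  [8] 11/4 → 1 ('d')
  [9] 4/9 → 2 ('db')
  [10] 9/1 → 1 ('d')
  [11] 1/7 → 2 ('dc')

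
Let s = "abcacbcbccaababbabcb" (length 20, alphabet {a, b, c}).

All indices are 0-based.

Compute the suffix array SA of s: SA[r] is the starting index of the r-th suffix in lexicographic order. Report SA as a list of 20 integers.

[10, 11, 13, 0, 16, 3, 19, 12, 15, 14, 1, 17, 5, 7, 9, 2, 18, 4, 6, 8]

sorted suffixes:
  #0 SA[0]=10  'aababbabcb'
  #1 SA[1]=11  'ababbabcb'
  #2 SA[2]=13  'abbabcb'
  #3 SA[3]=0  'abcacbcbccaababbabcb'
  #4 SA[4]=16  'abcb'
  #5 SA[5]=3  'acbcbccaababbabcb'
  #6 SA[6]=19  'b'
  #7 SA[7]=12  'babbabcb'
  #8 SA[8]=15  'babcb'
  #9 SA[9]=14  'bbabcb'
  #10 SA[10]=1  'bcacbcbccaababbabcb'
  #11 SA[11]=17  'bcb'
  #12 SA[12]=5  'bcbccaababbabcb'
  #13 SA[13]=7  'bccaababbabcb'
  #14 SA[14]=9  'caababbabcb'
  #15 SA[15]=2  'cacbcbccaababbabcb'
  #16 SA[16]=18  'cb'
  #17 SA[17]=4  'cbcbccaababbabcb'
  #18 SA[18]=6  'cbccaababbabcb'
  #19 SA[19]=8  'ccaababbabcb'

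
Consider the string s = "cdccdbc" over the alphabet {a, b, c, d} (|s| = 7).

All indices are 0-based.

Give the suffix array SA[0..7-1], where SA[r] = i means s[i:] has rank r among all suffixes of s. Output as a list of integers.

sorted suffixes:
  #0 SA[0]=5  'bc'
  #1 SA[1]=6  'c'
  #2 SA[2]=2  'ccdbc'
  #3 SA[3]=3  'cdbc'
  #4 SA[4]=0  'cdccdbc'
  #5 SA[5]=4  'dbc'
  #6 SA[6]=1  'dccdbc'

[5, 6, 2, 3, 0, 4, 1]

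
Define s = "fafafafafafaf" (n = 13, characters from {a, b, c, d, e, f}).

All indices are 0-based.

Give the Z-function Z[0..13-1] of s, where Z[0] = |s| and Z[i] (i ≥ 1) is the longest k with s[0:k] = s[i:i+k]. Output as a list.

[13, 0, 11, 0, 9, 0, 7, 0, 5, 0, 3, 0, 1]

Z[0]=13
i=1: i≥r, start 0; Z[1]=0
i=2: i≥r, start 0; Z[2]=11 extend→box=[2,13)
i=3: min(r-i=10, Z[1]=0)=0; Z[3]=0
i=4: min(r-i=9, Z[2]=11)=9; Z[4]=9
i=5: min(r-i=8, Z[3]=0)=0; Z[5]=0
i=6: min(r-i=7, Z[4]=9)=7; Z[6]=7
i=7: min(r-i=6, Z[5]=0)=0; Z[7]=0
i=8: min(r-i=5, Z[6]=7)=5; Z[8]=5
i=9: min(r-i=4, Z[7]=0)=0; Z[9]=0
i=10: min(r-i=3, Z[8]=5)=3; Z[10]=3
i=11: min(r-i=2, Z[9]=0)=0; Z[11]=0
i=12: min(r-i=1, Z[10]=3)=1; Z[12]=1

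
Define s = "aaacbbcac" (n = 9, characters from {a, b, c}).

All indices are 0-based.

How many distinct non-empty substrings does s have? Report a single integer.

37

sorted suffixes:
  #0 SA[0]=0  'aaacbbcac'
  #1 SA[1]=1  'aacbbcac'
  #2 SA[2]=7  'ac'
  #3 SA[3]=2  'acbbcac'
  #4 SA[4]=4  'bbcac'
  #5 SA[5]=5  'bcac'
  #6 SA[6]=8  'c'
  #7 SA[7]=6  'cac'
  #8 SA[8]=3  'cbbcac'

SA = [0, 1, 7, 2, 4, 5, 8, 6, 3]
[i] adj suffixes → lcp
  [1] 0/1 → 2 ('aa')
  [2] 1/7 → 1 ('a')
  [3] 7/2 → 2 ('ac')
  [4] 2/4 → 0 ('')
  [5] 4/5 → 1 ('b')
  [6] 5/8 → 0 ('')
  [7] 8/6 → 1 ('c')
  [8] 6/3 → 1 ('c')

n(n+1)/2 = 9·10/2 = 45
Σ LCP = 0 + 2 + 1 + 2 + 0 + 1 + 0 + 1 + 1 = 8
distinct = 45 − 8 = 37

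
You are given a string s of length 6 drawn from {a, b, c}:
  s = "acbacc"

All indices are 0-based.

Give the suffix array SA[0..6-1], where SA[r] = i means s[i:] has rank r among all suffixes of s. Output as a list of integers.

rank | idx | suffix
   0 |   0 | acbacc
   1 |   3 | acc
   2 |   2 | bacc
   3 |   5 | c
   4 |   1 | cbacc
   5 |   4 | cc

[0, 3, 2, 5, 1, 4]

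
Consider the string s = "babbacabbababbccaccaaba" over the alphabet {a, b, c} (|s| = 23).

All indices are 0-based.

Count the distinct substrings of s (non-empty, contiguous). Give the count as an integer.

rank→(start, suffix):
  0 → (22, 'a')
  1 → (19, 'aaba')
  2 → (20, 'aba')
  3 → (9, 'ababbccaccaaba')
  4 → (6, 'abbababbccaccaaba')
  5 → (1, 'abbacabbababbccaccaaba')
  6 → (11, 'abbccaccaaba')
  7 → (4, 'acabbababbccaccaaba')
  8 → (16, 'accaaba')
  9 → (21, 'ba')
  10 → (8, 'bababbccaccaaba')
  11 → (0, 'babbacabbababbccaccaaba')
  12 → (10, 'babbccaccaaba')
  13 → (3, 'bacabbababbccaccaaba')
  14 → (7, 'bbababbccaccaaba')
  15 → (2, 'bbacabbababbccaccaaba')
  16 → (12, 'bbccaccaaba')
  17 → (13, 'bccaccaaba')
  18 → (18, 'caaba')
  19 → (5, 'cabbababbccaccaaba')
  20 → (15, 'caccaaba')
  21 → (17, 'ccaaba')
  22 → (14, 'ccaccaaba')

SA = [22, 19, 20, 9, 6, 1, 11, 4, 16, 21, 8, 0, 10, 3, 7, 2, 12, 13, 18, 5, 15, 17, 14]
[i] adj suffixes → lcp
  [1] 22/19 → 1 ('a')
  [2] 19/20 → 1 ('a')
  [3] 20/9 → 3 ('aba')
  [4] 9/6 → 2 ('ab')
  [5] 6/1 → 4 ('abba')
  [6] 1/11 → 3 ('abb')
  [7] 11/4 → 1 ('a')
  [8] 4/16 → 2 ('ac')
  [9] 16/21 → 0 ('')
  [10] 21/8 → 2 ('ba')
  [11] 8/0 → 3 ('bab')
  [12] 0/10 → 4 ('babb')
  [13] 10/3 → 2 ('ba')
  [14] 3/7 → 1 ('b')
  [15] 7/2 → 3 ('bba')
  [16] 2/12 → 2 ('bb')
  [17] 12/13 → 1 ('b')
  [18] 13/18 → 0 ('')
  [19] 18/5 → 2 ('ca')
  [20] 5/15 → 2 ('ca')
  [21] 15/17 → 1 ('c')
  [22] 17/14 → 3 ('cca')

n(n+1)/2 = 23·24/2 = 276
Σ LCP = 0 + 1 + 1 + 3 + 2 + 4 + 3 + 1 + 2 + 0 + 2 + 3 + 4 + 2 + 1 + 3 + 2 + 1 + 0 + 2 + 2 + 1 + 3 = 43
distinct = 276 − 43 = 233

233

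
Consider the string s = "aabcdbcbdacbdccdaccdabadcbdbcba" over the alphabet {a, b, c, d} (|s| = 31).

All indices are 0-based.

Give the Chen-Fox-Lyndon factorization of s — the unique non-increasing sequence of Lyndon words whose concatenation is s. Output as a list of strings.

["aabcdbcbdacbdccdaccdabadcbdbcb", "a"]

emit factor 1: 'aabcdbcbdacbdccdaccdabadcbdbcb' (i=0, period=30)
emit factor 2: 'a' (i=30, period=1)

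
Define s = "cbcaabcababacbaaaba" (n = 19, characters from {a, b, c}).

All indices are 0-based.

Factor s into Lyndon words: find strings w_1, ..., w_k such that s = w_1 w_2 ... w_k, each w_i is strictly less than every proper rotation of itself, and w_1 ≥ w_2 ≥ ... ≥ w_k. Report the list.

["c", "bc", "aabcababacb", "aaab", "a"]

emit factor 1: 'c' (i=0, period=1)
emit factor 2: 'bc' (i=1, period=2)
emit factor 3: 'aabcababacb' (i=3, period=11)
emit factor 4: 'aaab' (i=14, period=4)
emit factor 5: 'a' (i=18, period=1)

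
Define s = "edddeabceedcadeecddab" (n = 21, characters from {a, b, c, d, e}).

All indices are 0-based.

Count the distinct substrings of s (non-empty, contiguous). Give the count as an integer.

209

rank | idx | suffix
   0 |  19 | ab
   1 |   5 | abceedcadeecddab
   2 |  12 | adeecddab
   3 |  20 | b
   4 |   6 | bceedcadeecddab
   5 |  11 | cadeecddab
   6 |  16 | cddab
   7 |   7 | ceedcadeecddab
   8 |  18 | dab
   9 |  10 | dcadeecddab
  10 |  17 | ddab
  11 |   1 | dddeabceedcadeecddab
  12 |   2 | ddeabceedcadeecddab
  13 |   3 | deabceedcadeecddab
  14 |  13 | deecddab
  15 |   4 | eabceedcadeecddab
  16 |  15 | ecddab
  17 |   9 | edcadeecddab
  18 |   0 | edddeabceedcadeecddab
  19 |  14 | eecddab
  20 |   8 | eedcadeecddab

SA = [19, 5, 12, 20, 6, 11, 16, 7, 18, 10, 17, 1, 2, 3, 13, 4, 15, 9, 0, 14, 8]
i: (SA[i-1],SA[i]) lcp shared
  1: (19,5) 2 'ab'
  2: (5,12) 1 'a'
  3: (12,20) 0 ''
  4: (20,6) 1 'b'
  5: (6,11) 0 ''
  6: (11,16) 1 'c'
  7: (16,7) 1 'c'
  8: (7,18) 0 ''
  9: (18,10) 1 'd'
  10: (10,17) 1 'd'
  11: (17,1) 2 'dd'
  12: (1,2) 2 'dd'
  13: (2,3) 1 'd'
  14: (3,13) 2 'de'
  15: (13,4) 0 ''
  16: (4,15) 1 'e'
  17: (15,9) 1 'e'
  18: (9,0) 2 'ed'
  19: (0,14) 1 'e'
  20: (14,8) 2 'ee'

n(n+1)/2 = 21·22/2 = 231
Σ LCP = 0 + 2 + 1 + 0 + 1 + 0 + 1 + 1 + 0 + 1 + 1 + 2 + 2 + 1 + 2 + 0 + 1 + 1 + 2 + 1 + 2 = 22
distinct = 231 − 22 = 209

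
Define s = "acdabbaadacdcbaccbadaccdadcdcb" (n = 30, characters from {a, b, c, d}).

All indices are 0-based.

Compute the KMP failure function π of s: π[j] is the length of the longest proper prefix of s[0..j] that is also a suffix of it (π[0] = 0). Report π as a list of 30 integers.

π[0] = 0
j=1 s[j]='c': π[1]=0 (border '')
j=2 s[j]='d': π[2]=0 (border '')
j=3 s[j]='a': π[3]=1 (border 'a')
j=4 s[j]='b': k: 1→0; π[4]=0 (border '')
j=5 s[j]='b': π[5]=0 (border '')
j=6 s[j]='a': π[6]=1 (border 'a')
j=7 s[j]='a': k: 1→0; π[7]=1 (border 'a')
j=8 s[j]='d': k: 1→0; π[8]=0 (border '')
j=9 s[j]='a': π[9]=1 (border 'a')
j=10 s[j]='c': π[10]=2 (border 'ac')
j=11 s[j]='d': π[11]=3 (border 'acd')
j=12 s[j]='c': k: 3→0; π[12]=0 (border '')
j=13 s[j]='b': π[13]=0 (border '')
j=14 s[j]='a': π[14]=1 (border 'a')
j=15 s[j]='c': π[15]=2 (border 'ac')
j=16 s[j]='c': k: 2→0; π[16]=0 (border '')
j=17 s[j]='b': π[17]=0 (border '')
j=18 s[j]='a': π[18]=1 (border 'a')
j=19 s[j]='d': k: 1→0; π[19]=0 (border '')
j=20 s[j]='a': π[20]=1 (border 'a')
j=21 s[j]='c': π[21]=2 (border 'ac')
j=22 s[j]='c': k: 2→0; π[22]=0 (border '')
j=23 s[j]='d': π[23]=0 (border '')
j=24 s[j]='a': π[24]=1 (border 'a')
j=25 s[j]='d': k: 1→0; π[25]=0 (border '')
j=26 s[j]='c': π[26]=0 (border '')
j=27 s[j]='d': π[27]=0 (border '')
j=28 s[j]='c': π[28]=0 (border '')
j=29 s[j]='b': π[29]=0 (border '')

[0, 0, 0, 1, 0, 0, 1, 1, 0, 1, 2, 3, 0, 0, 1, 2, 0, 0, 1, 0, 1, 2, 0, 0, 1, 0, 0, 0, 0, 0]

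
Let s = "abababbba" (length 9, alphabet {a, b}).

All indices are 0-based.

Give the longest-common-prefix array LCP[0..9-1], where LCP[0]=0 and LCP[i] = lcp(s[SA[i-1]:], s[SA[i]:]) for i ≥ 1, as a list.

sorted suffixes:
  #0 SA[0]=8  'a'
  #1 SA[1]=0  'abababbba'
  #2 SA[2]=2  'ababbba'
  #3 SA[3]=4  'abbba'
  #4 SA[4]=7  'ba'
  #5 SA[5]=1  'bababbba'
  #6 SA[6]=3  'babbba'
  #7 SA[7]=6  'bba'
  #8 SA[8]=5  'bbba'

SA = [8, 0, 2, 4, 7, 1, 3, 6, 5]
[i] adj suffixes → lcp
  [1] 8/0 → 1 ('a')
  [2] 0/2 → 4 ('abab')
  [3] 2/4 → 2 ('ab')
  [4] 4/7 → 0 ('')
  [5] 7/1 → 2 ('ba')
  [6] 1/3 → 3 ('bab')
  [7] 3/6 → 1 ('b')
  [8] 6/5 → 2 ('bb')

[0, 1, 4, 2, 0, 2, 3, 1, 2]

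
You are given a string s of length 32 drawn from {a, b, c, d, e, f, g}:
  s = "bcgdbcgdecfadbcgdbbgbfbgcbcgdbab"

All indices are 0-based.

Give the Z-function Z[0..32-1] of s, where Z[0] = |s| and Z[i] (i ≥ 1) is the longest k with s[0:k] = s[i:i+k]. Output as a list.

[32, 0, 0, 0, 4, 0, 0, 0, 0, 0, 0, 0, 0, 5, 0, 0, 0, 1, 1, 0, 1, 0, 1, 0, 0, 5, 0, 0, 0, 1, 0, 1]

Z[0]=32
i=1: fresh scan; Z[1]=0
i=2: fresh scan; Z[2]=0
i=3: fresh scan; Z[3]=0
i=4: fresh scan; Z[4]=4 extend→box=[4,8)
i=5: min(r-i=3, Z[1]=0)=0; Z[5]=0
i=6: min(r-i=2, Z[2]=0)=0; Z[6]=0
i=7: min(r-i=1, Z[3]=0)=0; Z[7]=0
i=8: fresh scan; Z[8]=0
i=9: fresh scan; Z[9]=0
i=10: fresh scan; Z[10]=0
i=11: fresh scan; Z[11]=0
i=12: fresh scan; Z[12]=0
i=13: fresh scan; Z[13]=5 extend→box=[13,18)
i=14: min(r-i=4, Z[1]=0)=0; Z[14]=0
i=15: min(r-i=3, Z[2]=0)=0; Z[15]=0
i=16: min(r-i=2, Z[3]=0)=0; Z[16]=0
i=17: min(r-i=1, Z[4]=4)=1; Z[17]=1
i=18: fresh scan; Z[18]=1 extend→box=[18,19)
i=19: fresh scan; Z[19]=0
i=20: fresh scan; Z[20]=1 extend→box=[20,21)
i=21: fresh scan; Z[21]=0
i=22: fresh scan; Z[22]=1 extend→box=[22,23)
i=23: fresh scan; Z[23]=0
i=24: fresh scan; Z[24]=0
i=25: fresh scan; Z[25]=5 extend→box=[25,30)
i=26: min(r-i=4, Z[1]=0)=0; Z[26]=0
i=27: min(r-i=3, Z[2]=0)=0; Z[27]=0
i=28: min(r-i=2, Z[3]=0)=0; Z[28]=0
i=29: min(r-i=1, Z[4]=4)=1; Z[29]=1
i=30: fresh scan; Z[30]=0
i=31: fresh scan; Z[31]=1 extend→box=[31,32)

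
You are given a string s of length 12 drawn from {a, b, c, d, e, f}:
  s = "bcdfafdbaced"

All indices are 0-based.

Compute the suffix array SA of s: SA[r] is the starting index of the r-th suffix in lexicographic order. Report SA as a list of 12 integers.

rank→(start, suffix):
  0 → (8, 'aced')
  1 → (4, 'afdbaced')
  2 → (7, 'baced')
  3 → (0, 'bcdfafdbaced')
  4 → (1, 'cdfafdbaced')
  5 → (9, 'ced')
  6 → (11, 'd')
  7 → (6, 'dbaced')
  8 → (2, 'dfafdbaced')
  9 → (10, 'ed')
  10 → (3, 'fafdbaced')
  11 → (5, 'fdbaced')

[8, 4, 7, 0, 1, 9, 11, 6, 2, 10, 3, 5]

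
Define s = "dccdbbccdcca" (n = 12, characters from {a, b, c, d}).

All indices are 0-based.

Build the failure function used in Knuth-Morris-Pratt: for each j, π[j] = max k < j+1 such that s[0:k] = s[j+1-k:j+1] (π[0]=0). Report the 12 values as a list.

π[0] = 0
j=1 s[j]='c': π[1]=0 (border '')
j=2 s[j]='c': π[2]=0 (border '')
j=3 s[j]='d': π[3]=1 (border 'd')
j=4 s[j]='b': k: 1→0; π[4]=0 (border '')
j=5 s[j]='b': π[5]=0 (border '')
j=6 s[j]='c': π[6]=0 (border '')
j=7 s[j]='c': π[7]=0 (border '')
j=8 s[j]='d': π[8]=1 (border 'd')
j=9 s[j]='c': π[9]=2 (border 'dc')
j=10 s[j]='c': π[10]=3 (border 'dcc')
j=11 s[j]='a': k: 3→0; π[11]=0 (border '')

[0, 0, 0, 1, 0, 0, 0, 0, 1, 2, 3, 0]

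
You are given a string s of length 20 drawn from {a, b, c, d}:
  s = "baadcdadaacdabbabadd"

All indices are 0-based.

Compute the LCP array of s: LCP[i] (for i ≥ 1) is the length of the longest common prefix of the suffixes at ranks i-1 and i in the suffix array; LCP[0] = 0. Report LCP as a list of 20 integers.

[0, 2, 1, 2, 1, 1, 2, 2, 0, 2, 2, 1, 0, 3, 0, 1, 2, 2, 1, 1]

sorted suffixes:
  #0 SA[0]=8  'aacdabbabadd'
  #1 SA[1]=1  'aadcdadaacdabbabadd'
  #2 SA[2]=15  'abadd'
  #3 SA[3]=12  'abbabadd'
  #4 SA[4]=9  'acdabbabadd'
  #5 SA[5]=6  'adaacdabbabadd'
  #6 SA[6]=2  'adcdadaacdabbabadd'
  #7 SA[7]=17  'add'
  #8 SA[8]=0  'baadcdadaacdabbabadd'
  #9 SA[9]=14  'babadd'
  #10 SA[10]=16  'badd'
  #11 SA[11]=13  'bbabadd'
  #12 SA[12]=10  'cdabbabadd'
  #13 SA[13]=4  'cdadaacdabbabadd'
  #14 SA[14]=19  'd'
  #15 SA[15]=7  'daacdabbabadd'
  #16 SA[16]=11  'dabbabadd'
  #17 SA[17]=5  'dadaacdabbabadd'
  #18 SA[18]=3  'dcdadaacdabbabadd'
  #19 SA[19]=18  'dd'

SA = [8, 1, 15, 12, 9, 6, 2, 17, 0, 14, 16, 13, 10, 4, 19, 7, 11, 5, 3, 18]
i: (SA[i-1],SA[i]) lcp shared
  1: (8,1) 2 'aa'
  2: (1,15) 1 'a'
  3: (15,12) 2 'ab'
  4: (12,9) 1 'a'
  5: (9,6) 1 'a'
  6: (6,2) 2 'ad'
  7: (2,17) 2 'ad'
  8: (17,0) 0 ''
  9: (0,14) 2 'ba'
  10: (14,16) 2 'ba'
  11: (16,13) 1 'b'
  12: (13,10) 0 ''
  13: (10,4) 3 'cda'
  14: (4,19) 0 ''
  15: (19,7) 1 'd'
  16: (7,11) 2 'da'
  17: (11,5) 2 'da'
  18: (5,3) 1 'd'
  19: (3,18) 1 'd'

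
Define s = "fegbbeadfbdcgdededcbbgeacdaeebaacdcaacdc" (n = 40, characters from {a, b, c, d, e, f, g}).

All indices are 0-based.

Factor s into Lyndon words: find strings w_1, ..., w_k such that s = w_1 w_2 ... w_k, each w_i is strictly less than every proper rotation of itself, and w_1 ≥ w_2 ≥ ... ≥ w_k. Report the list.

["f", "eg", "bbe", "adfbdcgdededcbbge", "acdaeeb", "aacdc", "aacdc"]

emit factor 1: 'f' (i=0, period=1)
emit factor 2: 'eg' (i=1, period=2)
emit factor 3: 'bbe' (i=3, period=3)
emit factor 4: 'adfbdcgdededcbbge' (i=6, period=17)
emit factor 5: 'acdaeeb' (i=23, period=7)
emit factor 6: 'aacdc' (i=30, period=5)
emit factor 7: 'aacdc' (i=35, period=5)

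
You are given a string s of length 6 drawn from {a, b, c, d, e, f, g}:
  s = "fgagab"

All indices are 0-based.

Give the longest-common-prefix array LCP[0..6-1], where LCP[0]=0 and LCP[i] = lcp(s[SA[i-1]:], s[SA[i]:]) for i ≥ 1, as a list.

sorted suffixes:
  #0 SA[0]=4  'ab'
  #1 SA[1]=2  'agab'
  #2 SA[2]=5  'b'
  #3 SA[3]=0  'fgagab'
  #4 SA[4]=3  'gab'
  #5 SA[5]=1  'gagab'

SA = [4, 2, 5, 0, 3, 1]
[i] adj suffixes → lcp
  [1] 4/2 → 1 ('a')
  [2] 2/5 → 0 ('')
  [3] 5/0 → 0 ('')
  [4] 0/3 → 0 ('')
  [5] 3/1 → 2 ('ga')

[0, 1, 0, 0, 0, 2]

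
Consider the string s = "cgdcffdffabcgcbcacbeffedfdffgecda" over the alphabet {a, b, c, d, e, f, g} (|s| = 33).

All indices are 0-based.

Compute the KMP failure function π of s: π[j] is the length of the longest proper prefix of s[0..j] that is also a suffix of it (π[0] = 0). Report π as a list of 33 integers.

π[0] = 0
j=1 s[j]='g': π[1]=0 (border '')
j=2 s[j]='d': π[2]=0 (border '')
j=3 s[j]='c': π[3]=1 (border 'c')
j=4 s[j]='f': k: 1→0; π[4]=0 (border '')
j=5 s[j]='f': π[5]=0 (border '')
j=6 s[j]='d': π[6]=0 (border '')
j=7 s[j]='f': π[7]=0 (border '')
j=8 s[j]='f': π[8]=0 (border '')
j=9 s[j]='a': π[9]=0 (border '')
j=10 s[j]='b': π[10]=0 (border '')
j=11 s[j]='c': π[11]=1 (border 'c')
j=12 s[j]='g': π[12]=2 (border 'cg')
j=13 s[j]='c': k: 2→0; π[13]=1 (border 'c')
j=14 s[j]='b': k: 1→0; π[14]=0 (border '')
j=15 s[j]='c': π[15]=1 (border 'c')
j=16 s[j]='a': k: 1→0; π[16]=0 (border '')
j=17 s[j]='c': π[17]=1 (border 'c')
j=18 s[j]='b': k: 1→0; π[18]=0 (border '')
j=19 s[j]='e': π[19]=0 (border '')
j=20 s[j]='f': π[20]=0 (border '')
j=21 s[j]='f': π[21]=0 (border '')
j=22 s[j]='e': π[22]=0 (border '')
j=23 s[j]='d': π[23]=0 (border '')
j=24 s[j]='f': π[24]=0 (border '')
j=25 s[j]='d': π[25]=0 (border '')
j=26 s[j]='f': π[26]=0 (border '')
j=27 s[j]='f': π[27]=0 (border '')
j=28 s[j]='g': π[28]=0 (border '')
j=29 s[j]='e': π[29]=0 (border '')
j=30 s[j]='c': π[30]=1 (border 'c')
j=31 s[j]='d': k: 1→0; π[31]=0 (border '')
j=32 s[j]='a': π[32]=0 (border '')

[0, 0, 0, 1, 0, 0, 0, 0, 0, 0, 0, 1, 2, 1, 0, 1, 0, 1, 0, 0, 0, 0, 0, 0, 0, 0, 0, 0, 0, 0, 1, 0, 0]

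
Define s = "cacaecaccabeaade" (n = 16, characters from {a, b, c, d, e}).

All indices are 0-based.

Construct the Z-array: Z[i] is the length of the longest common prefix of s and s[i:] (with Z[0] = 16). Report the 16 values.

Z[0]=16
i=1: i≥r, start 0; Z[1]=0
i=2: i≥r, start 0; Z[2]=2 extend→box=[2,4)
i=3: min(r-i=1, Z[1]=0)=0; Z[3]=0
i=4: i≥r, start 0; Z[4]=0
i=5: i≥r, start 0; Z[5]=3 extend→box=[5,8)
i=6: min(r-i=2, Z[1]=0)=0; Z[6]=0
i=7: min(r-i=1, Z[2]=2)=1; Z[7]=1
i=8: i≥r, start 0; Z[8]=2 extend→box=[8,10)
i=9: min(r-i=1, Z[1]=0)=0; Z[9]=0
i=10: i≥r, start 0; Z[10]=0
i=11: i≥r, start 0; Z[11]=0
i=12: i≥r, start 0; Z[12]=0
i=13: i≥r, start 0; Z[13]=0
i=14: i≥r, start 0; Z[14]=0
i=15: i≥r, start 0; Z[15]=0

[16, 0, 2, 0, 0, 3, 0, 1, 2, 0, 0, 0, 0, 0, 0, 0]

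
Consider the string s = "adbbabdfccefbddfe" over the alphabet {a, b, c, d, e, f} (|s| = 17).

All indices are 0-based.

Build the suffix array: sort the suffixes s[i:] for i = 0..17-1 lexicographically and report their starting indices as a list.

[4, 0, 3, 2, 12, 5, 8, 9, 1, 13, 6, 14, 16, 10, 11, 7, 15]

rank→(start, suffix):
  0 → (4, 'abdfccefbddfe')
  1 → (0, 'adbbabdfccefbddfe')
  2 → (3, 'babdfccefbddfe')
  3 → (2, 'bbabdfccefbddfe')
  4 → (12, 'bddfe')
  5 → (5, 'bdfccefbddfe')
  6 → (8, 'ccefbddfe')
  7 → (9, 'cefbddfe')
  8 → (1, 'dbbabdfccefbddfe')
  9 → (13, 'ddfe')
  10 → (6, 'dfccefbddfe')
  11 → (14, 'dfe')
  12 → (16, 'e')
  13 → (10, 'efbddfe')
  14 → (11, 'fbddfe')
  15 → (7, 'fccefbddfe')
  16 → (15, 'fe')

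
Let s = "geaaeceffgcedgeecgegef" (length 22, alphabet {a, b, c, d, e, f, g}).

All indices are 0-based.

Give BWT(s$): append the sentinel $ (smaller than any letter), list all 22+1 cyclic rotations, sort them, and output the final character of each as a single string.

rank  rotation                 last
    0  $geaaeceffgcedgeecgegef  f
    1  aaeceffgcedgeecgegef$ge  e
    2  aeceffgcedgeecgegef$gea  a
    3  cedgeecgegef$geaaeceffg  g
    4  ceffgcedgeecgegef$geaae  e
    5  cgegef$geaaeceffgcedgee  e
    6  dgeecgegef$geaaeceffgce  e
    7  eaaeceffgcedgeecgegef$g  g
    8  eceffgcedgeecgegef$geaa  a
    9  ecgegef$geaaeceffgcedge  e
   10  edgeecgegef$geaaeceffgc  c
   11  eecgegef$geaaeceffgcedg  g
   12  ef$geaaeceffgcedgeecgeg  g
   13  effgcedgeecgegef$geaaec  c
   14  egef$geaaeceffgcedgeecg  g
   15  f$geaaeceffgcedgeecgege  e
   16  ffgcedgeecgegef$geaaece  e
   17  fgcedgeecgegef$geaaecef  f
   18  gcedgeecgegef$geaaeceff  f
   19  geaaeceffgcedgeecgegef$  $
   20  geecgegef$geaaeceffgced  d
   21  gef$geaaeceffgcedgeecge  e
   22  gegef$geaaeceffgcedgeec  c

feageeegaecggcgeeff$dec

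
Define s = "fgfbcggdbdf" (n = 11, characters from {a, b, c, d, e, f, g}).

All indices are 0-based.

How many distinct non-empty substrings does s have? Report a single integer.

sorted suffixes:
  #0 SA[0]=3  'bcggdbdf'
  #1 SA[1]=8  'bdf'
  #2 SA[2]=4  'cggdbdf'
  #3 SA[3]=7  'dbdf'
  #4 SA[4]=9  'df'
  #5 SA[5]=10  'f'
  #6 SA[6]=2  'fbcggdbdf'
  #7 SA[7]=0  'fgfbcggdbdf'
  #8 SA[8]=6  'gdbdf'
  #9 SA[9]=1  'gfbcggdbdf'
  #10 SA[10]=5  'ggdbdf'

SA = [3, 8, 4, 7, 9, 10, 2, 0, 6, 1, 5]
i: (SA[i-1],SA[i]) lcp shared
  1: (3,8) 1 'b'
  2: (8,4) 0 ''
  3: (4,7) 0 ''
  4: (7,9) 1 'd'
  5: (9,10) 0 ''
  6: (10,2) 1 'f'
  7: (2,0) 1 'f'
  8: (0,6) 0 ''
  9: (6,1) 1 'g'
  10: (1,5) 1 'g'

n(n+1)/2 = 11·12/2 = 66
Σ LCP = 0 + 1 + 0 + 0 + 1 + 0 + 1 + 1 + 0 + 1 + 1 = 6
distinct = 66 − 6 = 60

60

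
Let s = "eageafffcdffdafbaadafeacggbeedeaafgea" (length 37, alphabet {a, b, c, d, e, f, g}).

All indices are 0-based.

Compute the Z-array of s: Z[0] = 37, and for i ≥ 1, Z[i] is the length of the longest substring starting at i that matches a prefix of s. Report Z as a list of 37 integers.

Z[0]=37
i=1: i≥r, start 0; Z[1]=0
i=2: i≥r, start 0; Z[2]=0
i=3: i≥r, start 0; Z[3]=2 extend→box=[3,5)
i=4: min(r-i=1, Z[1]=0)=0; Z[4]=0
i=5: i≥r, start 0; Z[5]=0
i=6: i≥r, start 0; Z[6]=0
i=7: i≥r, start 0; Z[7]=0
i=8: i≥r, start 0; Z[8]=0
i=9: i≥r, start 0; Z[9]=0
i=10: i≥r, start 0; Z[10]=0
i=11: i≥r, start 0; Z[11]=0
i=12: i≥r, start 0; Z[12]=0
i=13: i≥r, start 0; Z[13]=0
i=14: i≥r, start 0; Z[14]=0
i=15: i≥r, start 0; Z[15]=0
i=16: i≥r, start 0; Z[16]=0
i=17: i≥r, start 0; Z[17]=0
i=18: i≥r, start 0; Z[18]=0
i=19: i≥r, start 0; Z[19]=0
i=20: i≥r, start 0; Z[20]=0
i=21: i≥r, start 0; Z[21]=2 extend→box=[21,23)
i=22: min(r-i=1, Z[1]=0)=0; Z[22]=0
i=23: i≥r, start 0; Z[23]=0
i=24: i≥r, start 0; Z[24]=0
i=25: i≥r, start 0; Z[25]=0
i=26: i≥r, start 0; Z[26]=0
i=27: i≥r, start 0; Z[27]=1 extend→box=[27,28)
i=28: i≥r, start 0; Z[28]=1 extend→box=[28,29)
i=29: i≥r, start 0; Z[29]=0
i=30: i≥r, start 0; Z[30]=2 extend→box=[30,32)
i=31: min(r-i=1, Z[1]=0)=0; Z[31]=0
i=32: i≥r, start 0; Z[32]=0
i=33: i≥r, start 0; Z[33]=0
i=34: i≥r, start 0; Z[34]=0
i=35: i≥r, start 0; Z[35]=2 extend→box=[35,37)
i=36: min(r-i=1, Z[1]=0)=0; Z[36]=0

[37, 0, 0, 2, 0, 0, 0, 0, 0, 0, 0, 0, 0, 0, 0, 0, 0, 0, 0, 0, 0, 2, 0, 0, 0, 0, 0, 1, 1, 0, 2, 0, 0, 0, 0, 2, 0]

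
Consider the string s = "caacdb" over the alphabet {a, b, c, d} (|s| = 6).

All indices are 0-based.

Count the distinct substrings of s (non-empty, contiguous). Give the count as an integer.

19

rank | idx | suffix
   0 |   1 | aacdb
   1 |   2 | acdb
   2 |   5 | b
   3 |   0 | caacdb
   4 |   3 | cdb
   5 |   4 | db

SA = [1, 2, 5, 0, 3, 4]
[i] adj suffixes → lcp
  [1] 1/2 → 1 ('a')
  [2] 2/5 → 0 ('')
  [3] 5/0 → 0 ('')
  [4] 0/3 → 1 ('c')
  [5] 3/4 → 0 ('')

n(n+1)/2 = 6·7/2 = 21
Σ LCP = 0 + 1 + 0 + 0 + 1 + 0 = 2
distinct = 21 − 2 = 19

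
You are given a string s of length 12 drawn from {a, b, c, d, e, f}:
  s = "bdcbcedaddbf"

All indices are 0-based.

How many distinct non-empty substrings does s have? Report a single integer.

rank→(start, suffix):
  0 → (7, 'addbf')
  1 → (3, 'bcedaddbf')
  2 → (0, 'bdcbcedaddbf')
  3 → (10, 'bf')
  4 → (2, 'cbcedaddbf')
  5 → (4, 'cedaddbf')
  6 → (6, 'daddbf')
  7 → (9, 'dbf')
  8 → (1, 'dcbcedaddbf')
  9 → (8, 'ddbf')
  10 → (5, 'edaddbf')
  11 → (11, 'f')

SA = [7, 3, 0, 10, 2, 4, 6, 9, 1, 8, 5, 11]
rank  pair      lcp
   1  s[7:],s[3:]  0  ''
   2  s[3:],s[0:]  1  'b'
   3  s[0:],s[10:]  1  'b'
   4  s[10:],s[2:]  0  ''
   5  s[2:],s[4:]  1  'c'
   6  s[4:],s[6:]  0  ''
   7  s[6:],s[9:]  1  'd'
   8  s[9:],s[1:]  1  'd'
   9  s[1:],s[8:]  1  'd'
  10  s[8:],s[5:]  0  ''
  11  s[5:],s[11:]  0  ''

n(n+1)/2 = 12·13/2 = 78
Σ LCP = 0 + 0 + 1 + 1 + 0 + 1 + 0 + 1 + 1 + 1 + 0 + 0 = 6
distinct = 78 − 6 = 72

72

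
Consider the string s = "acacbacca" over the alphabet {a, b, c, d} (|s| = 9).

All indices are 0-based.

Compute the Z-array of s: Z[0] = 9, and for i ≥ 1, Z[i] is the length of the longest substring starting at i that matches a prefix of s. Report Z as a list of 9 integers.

Z[0]=9
i=1: outside box; Z[1]=0
i=2: outside box; Z[2]=2 extend→box=[2,4)
i=3: min(r-i=1, Z[1]=0)=0; Z[3]=0
i=4: outside box; Z[4]=0
i=5: outside box; Z[5]=2 extend→box=[5,7)
i=6: min(r-i=1, Z[1]=0)=0; Z[6]=0
i=7: outside box; Z[7]=0
i=8: outside box; Z[8]=1 extend→box=[8,9)

[9, 0, 2, 0, 0, 2, 0, 0, 1]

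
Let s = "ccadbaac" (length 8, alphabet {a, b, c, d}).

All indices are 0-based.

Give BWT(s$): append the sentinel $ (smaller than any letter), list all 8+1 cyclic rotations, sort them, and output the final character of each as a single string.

rank  rotation   last
    0  $ccadbaac  c
    1  aac$ccadb  b
    2  ac$ccadba  a
    3  adbaac$cc  c
    4  baac$ccad  d
    5  c$ccadbaa  a
    6  cadbaac$c  c
    7  ccadbaac$  $
    8  dbaac$cca  a

cbacdac$a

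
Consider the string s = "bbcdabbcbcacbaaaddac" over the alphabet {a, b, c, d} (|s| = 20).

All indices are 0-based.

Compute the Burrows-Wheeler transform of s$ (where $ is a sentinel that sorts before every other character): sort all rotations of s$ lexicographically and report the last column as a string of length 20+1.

cbaddcaca$cbbababbcda

rank  rotation               last
    0  $bbcdabbcbcacbaaaddac  c
    1  aaaddac$bbcdabbcbcacb  b
    2  aaddac$bbcdabbcbcacba  a
    3  abbcbcacbaaaddac$bbcd  d
    4  ac$bbcdabbcbcacbaaadd  d
    5  acbaaaddac$bbcdabbcbc  c
    6  addac$bbcdabbcbcacbaa  a
    7  baaaddac$bbcdabbcbcac  c
    8  bbcbcacbaaaddac$bbcda  a
    9  bbcdabbcbcacbaaaddac$  $
   10  bcacbaaaddac$bbcdabbc  c
   11  bcbcacbaaaddac$bbcdab  b
   12  bcdabbcbcacbaaaddac$b  b
   13  c$bbcdabbcbcacbaaadda  a
   14  cacbaaaddac$bbcdabbcb  b
   15  cbaaaddac$bbcdabbcbca  a
   16  cbcacbaaaddac$bbcdabb  b
   17  cdabbcbcacbaaaddac$bb  b
   18  dabbcbcacbaaaddac$bbc  c
   19  dac$bbcdabbcbcacbaaad  d
   20  ddac$bbcdabbcbcacbaaa  a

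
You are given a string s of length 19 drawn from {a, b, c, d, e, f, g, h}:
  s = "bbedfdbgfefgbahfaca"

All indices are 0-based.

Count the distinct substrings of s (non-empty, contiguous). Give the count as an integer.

rank→(start, suffix):
  0 → (18, 'a')
  1 → (16, 'aca')
  2 → (13, 'ahfaca')
  3 → (12, 'bahfaca')
  4 → (0, 'bbedfdbgfefgbahfaca')
  5 → (1, 'bedfdbgfefgbahfaca')
  6 → (6, 'bgfefgbahfaca')
  7 → (17, 'ca')
  8 → (5, 'dbgfefgbahfaca')
  9 → (3, 'dfdbgfefgbahfaca')
  10 → (2, 'edfdbgfefgbahfaca')
  11 → (9, 'efgbahfaca')
  12 → (15, 'faca')
  13 → (4, 'fdbgfefgbahfaca')
  14 → (8, 'fefgbahfaca')
  15 → (10, 'fgbahfaca')
  16 → (11, 'gbahfaca')
  17 → (7, 'gfefgbahfaca')
  18 → (14, 'hfaca')

SA = [18, 16, 13, 12, 0, 1, 6, 17, 5, 3, 2, 9, 15, 4, 8, 10, 11, 7, 14]
i: (SA[i-1],SA[i]) lcp shared
  1: (18,16) 1 'a'
  2: (16,13) 1 'a'
  3: (13,12) 0 ''
  4: (12,0) 1 'b'
  5: (0,1) 1 'b'
  6: (1,6) 1 'b'
  7: (6,17) 0 ''
  8: (17,5) 0 ''
  9: (5,3) 1 'd'
  10: (3,2) 0 ''
  11: (2,9) 1 'e'
  12: (9,15) 0 ''
  13: (15,4) 1 'f'
  14: (4,8) 1 'f'
  15: (8,10) 1 'f'
  16: (10,11) 0 ''
  17: (11,7) 1 'g'
  18: (7,14) 0 ''

n(n+1)/2 = 19·20/2 = 190
Σ LCP = 0 + 1 + 1 + 0 + 1 + 1 + 1 + 0 + 0 + 1 + 0 + 1 + 0 + 1 + 1 + 1 + 0 + 1 + 0 = 11
distinct = 190 − 11 = 179

179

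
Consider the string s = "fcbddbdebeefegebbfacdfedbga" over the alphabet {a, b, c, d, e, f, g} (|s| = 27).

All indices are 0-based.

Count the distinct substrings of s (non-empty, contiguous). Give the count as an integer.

354

sorted suffixes:
  #0 SA[0]=26  'a'
  #1 SA[1]=18  'acdfedbga'
  #2 SA[2]=15  'bbfacdfedbga'
  #3 SA[3]=2  'bddbdebeefegebbfacdfedbga'
  #4 SA[4]=5  'bdebeefegebbfacdfedbga'
  #5 SA[5]=8  'beefegebbfacdfedbga'
  #6 SA[6]=16  'bfacdfedbga'
  #7 SA[7]=24  'bga'
  #8 SA[8]=1  'cbddbdebeefegebbfacdfedbga'
  #9 SA[9]=19  'cdfedbga'
  #10 SA[10]=4  'dbdebeefegebbfacdfedbga'
  #11 SA[11]=23  'dbga'
  #12 SA[12]=3  'ddbdebeefegebbfacdfedbga'
  #13 SA[13]=6  'debeefegebbfacdfedbga'
  #14 SA[14]=20  'dfedbga'
  #15 SA[15]=14  'ebbfacdfedbga'
  #16 SA[16]=7  'ebeefegebbfacdfedbga'
  #17 SA[17]=22  'edbga'
  #18 SA[18]=9  'eefegebbfacdfedbga'
  #19 SA[19]=10  'efegebbfacdfedbga'
  #20 SA[20]=12  'egebbfacdfedbga'
  #21 SA[21]=17  'facdfedbga'
  #22 SA[22]=0  'fcbddbdebeefegebbfacdfedbga'
  #23 SA[23]=21  'fedbga'
  #24 SA[24]=11  'fegebbfacdfedbga'
  #25 SA[25]=25  'ga'
  #26 SA[26]=13  'gebbfacdfedbga'

SA = [26, 18, 15, 2, 5, 8, 16, 24, 1, 19, 4, 23, 3, 6, 20, 14, 7, 22, 9, 10, 12, 17, 0, 21, 11, 25, 13]
[i] adj suffixes → lcp
  [1] 26/18 → 1 ('a')
  [2] 18/15 → 0 ('')
  [3] 15/2 → 1 ('b')
  [4] 2/5 → 2 ('bd')
  [5] 5/8 → 1 ('b')
  [6] 8/16 → 1 ('b')
  [7] 16/24 → 1 ('b')
  [8] 24/1 → 0 ('')
  [9] 1/19 → 1 ('c')
  [10] 19/4 → 0 ('')
  [11] 4/23 → 2 ('db')
  [12] 23/3 → 1 ('d')
  [13] 3/6 → 1 ('d')
  [14] 6/20 → 1 ('d')
  [15] 20/14 → 0 ('')
  [16] 14/7 → 2 ('eb')
  [17] 7/22 → 1 ('e')
  [18] 22/9 → 1 ('e')
  [19] 9/10 → 1 ('e')
  [20] 10/12 → 1 ('e')
  [21] 12/17 → 0 ('')
  [22] 17/0 → 1 ('f')
  [23] 0/21 → 1 ('f')
  [24] 21/11 → 2 ('fe')
  [25] 11/25 → 0 ('')
  [26] 25/13 → 1 ('g')

n(n+1)/2 = 27·28/2 = 378
Σ LCP = 0 + 1 + 0 + 1 + 2 + 1 + 1 + 1 + 0 + 1 + 0 + 2 + 1 + 1 + 1 + 0 + 2 + 1 + 1 + 1 + 1 + 0 + 1 + 1 + 2 + 0 + 1 = 24
distinct = 378 − 24 = 354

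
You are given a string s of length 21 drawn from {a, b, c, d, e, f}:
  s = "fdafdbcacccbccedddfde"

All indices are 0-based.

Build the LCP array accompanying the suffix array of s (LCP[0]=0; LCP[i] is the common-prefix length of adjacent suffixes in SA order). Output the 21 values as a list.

rank | idx | suffix
   0 |   7 | acccbccedddfde
   1 |   2 | afdbcacccbccedddfde
   2 |   5 | bcacccbccedddfde
   3 |  11 | bccedddfde
   4 |   6 | cacccbccedddfde
   5 |  10 | cbccedddfde
   6 |   9 | ccbccedddfde
   7 |   8 | cccbccedddfde
   8 |  12 | ccedddfde
   9 |  13 | cedddfde
  10 |   1 | dafdbcacccbccedddfde
  11 |   4 | dbcacccbccedddfde
  12 |  15 | dddfde
  13 |  16 | ddfde
  14 |  19 | de
  15 |  17 | dfde
  16 |  20 | e
  17 |  14 | edddfde
  18 |   0 | fdafdbcacccbccedddfde
  19 |   3 | fdbcacccbccedddfde
  20 |  18 | fde

SA = [7, 2, 5, 11, 6, 10, 9, 8, 12, 13, 1, 4, 15, 16, 19, 17, 20, 14, 0, 3, 18]
rank  pair      lcp
   1  s[7:],s[2:]  1  'a'
   2  s[2:],s[5:]  0  ''
   3  s[5:],s[11:]  2  'bc'
   4  s[11:],s[6:]  0  ''
   5  s[6:],s[10:]  1  'c'
   6  s[10:],s[9:]  1  'c'
   7  s[9:],s[8:]  2  'cc'
   8  s[8:],s[12:]  2  'cc'
   9  s[12:],s[13:]  1  'c'
  10  s[13:],s[1:]  0  ''
  11  s[1:],s[4:]  1  'd'
  12  s[4:],s[15:]  1  'd'
  13  s[15:],s[16:]  2  'dd'
  14  s[16:],s[19:]  1  'd'
  15  s[19:],s[17:]  1  'd'
  16  s[17:],s[20:]  0  ''
  17  s[20:],s[14:]  1  'e'
  18  s[14:],s[0:]  0  ''
  19  s[0:],s[3:]  2  'fd'
  20  s[3:],s[18:]  2  'fd'

[0, 1, 0, 2, 0, 1, 1, 2, 2, 1, 0, 1, 1, 2, 1, 1, 0, 1, 0, 2, 2]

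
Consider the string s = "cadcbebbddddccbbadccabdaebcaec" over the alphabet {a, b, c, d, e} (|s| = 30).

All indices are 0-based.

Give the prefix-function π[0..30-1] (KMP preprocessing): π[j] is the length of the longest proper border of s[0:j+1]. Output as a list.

π[0] = 0
j=1 s[j]='a': π[1]=0 (border '')
j=2 s[j]='d': π[2]=0 (border '')
j=3 s[j]='c': π[3]=1 (border 'c')
j=4 s[j]='b': k: 1→0; π[4]=0 (border '')
j=5 s[j]='e': π[5]=0 (border '')
j=6 s[j]='b': π[6]=0 (border '')
j=7 s[j]='b': π[7]=0 (border '')
j=8 s[j]='d': π[8]=0 (border '')
j=9 s[j]='d': π[9]=0 (border '')
j=10 s[j]='d': π[10]=0 (border '')
j=11 s[j]='d': π[11]=0 (border '')
j=12 s[j]='c': π[12]=1 (border 'c')
j=13 s[j]='c': k: 1→0; π[13]=1 (border 'c')
j=14 s[j]='b': k: 1→0; π[14]=0 (border '')
j=15 s[j]='b': π[15]=0 (border '')
j=16 s[j]='a': π[16]=0 (border '')
j=17 s[j]='d': π[17]=0 (border '')
j=18 s[j]='c': π[18]=1 (border 'c')
j=19 s[j]='c': k: 1→0; π[19]=1 (border 'c')
j=20 s[j]='a': π[20]=2 (border 'ca')
j=21 s[j]='b': k: 2→0; π[21]=0 (border '')
j=22 s[j]='d': π[22]=0 (border '')
j=23 s[j]='a': π[23]=0 (border '')
j=24 s[j]='e': π[24]=0 (border '')
j=25 s[j]='b': π[25]=0 (border '')
j=26 s[j]='c': π[26]=1 (border 'c')
j=27 s[j]='a': π[27]=2 (border 'ca')
j=28 s[j]='e': k: 2→0; π[28]=0 (border '')
j=29 s[j]='c': π[29]=1 (border 'c')

[0, 0, 0, 1, 0, 0, 0, 0, 0, 0, 0, 0, 1, 1, 0, 0, 0, 0, 1, 1, 2, 0, 0, 0, 0, 0, 1, 2, 0, 1]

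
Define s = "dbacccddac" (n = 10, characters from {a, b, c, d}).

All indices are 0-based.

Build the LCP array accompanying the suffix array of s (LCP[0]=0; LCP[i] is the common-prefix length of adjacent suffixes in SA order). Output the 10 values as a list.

rank | idx | suffix
   0 |   8 | ac
   1 |   2 | acccddac
   2 |   1 | bacccddac
   3 |   9 | c
   4 |   3 | cccddac
   5 |   4 | ccddac
   6 |   5 | cddac
   7 |   7 | dac
   8 |   0 | dbacccddac
   9 |   6 | ddac

SA = [8, 2, 1, 9, 3, 4, 5, 7, 0, 6]
[i] adj suffixes → lcp
  [1] 8/2 → 2 ('ac')
  [2] 2/1 → 0 ('')
  [3] 1/9 → 0 ('')
  [4] 9/3 → 1 ('c')
  [5] 3/4 → 2 ('cc')
  [6] 4/5 → 1 ('c')
  [7] 5/7 → 0 ('')
  [8] 7/0 → 1 ('d')
  [9] 0/6 → 1 ('d')

[0, 2, 0, 0, 1, 2, 1, 0, 1, 1]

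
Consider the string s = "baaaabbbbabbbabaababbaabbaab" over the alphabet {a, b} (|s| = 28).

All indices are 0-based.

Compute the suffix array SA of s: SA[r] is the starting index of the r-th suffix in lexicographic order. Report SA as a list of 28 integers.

[1, 2, 25, 15, 21, 3, 26, 13, 16, 22, 18, 9, 4, 27, 0, 24, 14, 20, 12, 17, 8, 23, 19, 11, 7, 10, 6, 5]

rank | idx | suffix
   0 |   1 | aaaabbbbabbbabaababbaabbaab
   1 |   2 | aaabbbbabbbabaababbaabbaab
   2 |  25 | aab
   3 |  15 | aababbaabbaab
   4 |  21 | aabbaab
   5 |   3 | aabbbbabbbabaababbaabbaab
   6 |  26 | ab
   7 |  13 | abaababbaabbaab
   8 |  16 | ababbaabbaab
   9 |  22 | abbaab
  10 |  18 | abbaabbaab
  11 |   9 | abbbabaababbaabbaab
  12 |   4 | abbbbabbbabaababbaabbaab
  13 |  27 | b
  14 |   0 | baaaabbbbabbbabaababbaabbaab
  15 |  24 | baab
  16 |  14 | baababbaabbaab
  17 |  20 | baabbaab
  18 |  12 | babaababbaabbaab
  19 |  17 | babbaabbaab
  20 |   8 | babbbabaababbaabbaab
  21 |  23 | bbaab
  22 |  19 | bbaabbaab
  23 |  11 | bbabaababbaabbaab
  24 |   7 | bbabbbabaababbaabbaab
  25 |  10 | bbbabaababbaabbaab
  26 |   6 | bbbabbbabaababbaabbaab
  27 |   5 | bbbbabbbabaababbaabbaab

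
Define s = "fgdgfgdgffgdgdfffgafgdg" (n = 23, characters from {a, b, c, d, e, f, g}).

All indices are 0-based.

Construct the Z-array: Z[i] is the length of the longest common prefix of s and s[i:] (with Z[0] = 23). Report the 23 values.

[23, 0, 0, 0, 5, 0, 0, 0, 1, 4, 0, 0, 0, 0, 1, 1, 2, 0, 0, 4, 0, 0, 0]

Z[0]=23
i=1: i≥r, start 0; Z[1]=0
i=2: i≥r, start 0; Z[2]=0
i=3: i≥r, start 0; Z[3]=0
i=4: i≥r, start 0; Z[4]=5 extend→box=[4,9)
i=5: min(r-i=4, Z[1]=0)=0; Z[5]=0
i=6: min(r-i=3, Z[2]=0)=0; Z[6]=0
i=7: min(r-i=2, Z[3]=0)=0; Z[7]=0
i=8: min(r-i=1, Z[4]=5)=1; Z[8]=1
i=9: i≥r, start 0; Z[9]=4 extend→box=[9,13)
i=10: min(r-i=3, Z[1]=0)=0; Z[10]=0
i=11: min(r-i=2, Z[2]=0)=0; Z[11]=0
i=12: min(r-i=1, Z[3]=0)=0; Z[12]=0
i=13: i≥r, start 0; Z[13]=0
i=14: i≥r, start 0; Z[14]=1 extend→box=[14,15)
i=15: i≥r, start 0; Z[15]=1 extend→box=[15,16)
i=16: i≥r, start 0; Z[16]=2 extend→box=[16,18)
i=17: min(r-i=1, Z[1]=0)=0; Z[17]=0
i=18: i≥r, start 0; Z[18]=0
i=19: i≥r, start 0; Z[19]=4 extend→box=[19,23)
i=20: min(r-i=3, Z[1]=0)=0; Z[20]=0
i=21: min(r-i=2, Z[2]=0)=0; Z[21]=0
i=22: min(r-i=1, Z[3]=0)=0; Z[22]=0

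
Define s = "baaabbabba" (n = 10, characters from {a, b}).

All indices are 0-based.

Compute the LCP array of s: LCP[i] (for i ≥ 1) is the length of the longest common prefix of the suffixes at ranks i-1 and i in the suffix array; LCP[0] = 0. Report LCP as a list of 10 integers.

rank→(start, suffix):
  0 → (9, 'a')
  1 → (1, 'aaabbabba')
  2 → (2, 'aabbabba')
  3 → (6, 'abba')
  4 → (3, 'abbabba')
  5 → (8, 'ba')
  6 → (0, 'baaabbabba')
  7 → (5, 'babba')
  8 → (7, 'bba')
  9 → (4, 'bbabba')

SA = [9, 1, 2, 6, 3, 8, 0, 5, 7, 4]
[i] adj suffixes → lcp
  [1] 9/1 → 1 ('a')
  [2] 1/2 → 2 ('aa')
  [3] 2/6 → 1 ('a')
  [4] 6/3 → 4 ('abba')
  [5] 3/8 → 0 ('')
  [6] 8/0 → 2 ('ba')
  [7] 0/5 → 2 ('ba')
  [8] 5/7 → 1 ('b')
  [9] 7/4 → 3 ('bba')

[0, 1, 2, 1, 4, 0, 2, 2, 1, 3]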